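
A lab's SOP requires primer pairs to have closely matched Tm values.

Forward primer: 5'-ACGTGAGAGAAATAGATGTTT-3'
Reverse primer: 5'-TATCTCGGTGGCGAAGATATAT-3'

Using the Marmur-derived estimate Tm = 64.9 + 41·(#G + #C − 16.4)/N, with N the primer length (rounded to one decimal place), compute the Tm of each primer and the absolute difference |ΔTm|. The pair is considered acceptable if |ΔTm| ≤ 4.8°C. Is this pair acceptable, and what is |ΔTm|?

Forward: G+C = 7, N = 21 → Tm = 64.9 + 41·(7 − 16.4)/21 = 46.5°C.
Reverse: G+C = 9, N = 22 → Tm = 64.9 + 41·(9 − 16.4)/22 = 51.1°C.
|ΔTm| = |46.5 − 51.1| = 4.6°C, ≤ 4.8°C.

|ΔTm| = 4.6°C; the pair is acceptable.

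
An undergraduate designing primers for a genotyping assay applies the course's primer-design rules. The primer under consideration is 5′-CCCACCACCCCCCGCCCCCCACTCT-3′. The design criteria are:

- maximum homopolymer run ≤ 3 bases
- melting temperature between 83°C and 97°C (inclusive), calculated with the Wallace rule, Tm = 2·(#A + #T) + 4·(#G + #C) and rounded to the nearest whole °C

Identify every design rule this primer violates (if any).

Base counts: A=3, T=2, G=1, C=19 (length 25).
homopolymer run: longest run = 6, exceeds 3 ✗
Tm: Tm = 2·5 + 4·20 = 90°C ✓

Fails: homopolymer run.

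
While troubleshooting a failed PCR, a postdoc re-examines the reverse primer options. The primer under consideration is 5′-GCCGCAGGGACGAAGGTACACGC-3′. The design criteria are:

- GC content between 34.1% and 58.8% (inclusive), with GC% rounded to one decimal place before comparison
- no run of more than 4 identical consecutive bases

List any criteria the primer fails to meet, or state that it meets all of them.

Fails: GC content.

Base counts: A=6, T=1, G=9, C=7 (length 23).
GC content: GC 16/23 = 69.6%, outside 34.1–58.8% ✗
homopolymer run: longest run = 3 ✓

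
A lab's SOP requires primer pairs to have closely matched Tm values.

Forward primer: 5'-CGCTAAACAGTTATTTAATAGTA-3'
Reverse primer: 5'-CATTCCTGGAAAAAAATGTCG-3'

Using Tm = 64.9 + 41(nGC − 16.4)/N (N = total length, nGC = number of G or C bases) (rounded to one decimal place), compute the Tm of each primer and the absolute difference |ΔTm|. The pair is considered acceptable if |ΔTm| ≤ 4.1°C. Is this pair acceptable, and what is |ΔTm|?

|ΔTm| = 2.1°C; the pair is acceptable.

Forward: G+C = 6, N = 23 → Tm = 64.9 + 41·(6 − 16.4)/23 = 46.4°C.
Reverse: G+C = 8, N = 21 → Tm = 64.9 + 41·(8 − 16.4)/21 = 48.5°C.
|ΔTm| = |46.4 − 48.5| = 2.1°C, ≤ 4.1°C.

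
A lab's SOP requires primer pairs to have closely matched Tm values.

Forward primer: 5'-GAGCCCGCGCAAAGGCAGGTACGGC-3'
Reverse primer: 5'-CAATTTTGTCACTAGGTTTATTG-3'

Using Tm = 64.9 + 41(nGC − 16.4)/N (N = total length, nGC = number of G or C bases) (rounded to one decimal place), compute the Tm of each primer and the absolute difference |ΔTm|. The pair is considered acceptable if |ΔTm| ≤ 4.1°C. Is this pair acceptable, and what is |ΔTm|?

|ΔTm| = 19.4°C; the pair is not acceptable.

Forward: G+C = 18, N = 25 → Tm = 64.9 + 41·(18 − 16.4)/25 = 67.5°C.
Reverse: G+C = 7, N = 23 → Tm = 64.9 + 41·(7 − 16.4)/23 = 48.1°C.
|ΔTm| = |67.5 − 48.1| = 19.4°C, > 4.1°C.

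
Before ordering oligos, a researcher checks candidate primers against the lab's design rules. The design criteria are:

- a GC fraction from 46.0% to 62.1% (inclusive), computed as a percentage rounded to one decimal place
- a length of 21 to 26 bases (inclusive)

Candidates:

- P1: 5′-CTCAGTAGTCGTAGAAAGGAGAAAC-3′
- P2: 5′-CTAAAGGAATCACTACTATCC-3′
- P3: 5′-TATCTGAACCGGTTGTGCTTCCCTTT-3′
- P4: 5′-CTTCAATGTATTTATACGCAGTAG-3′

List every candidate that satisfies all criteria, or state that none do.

P3 only.

P1 (25 nt, A=10 T=4 G=7 C=4): GC 11/25 = 44.0%, outside 46.0–62.1% ✗; length 25 ✓ — fails.
P2 (21 nt, A=8 T=5 G=2 C=6): GC 8/21 = 38.1%, outside 46.0–62.1% ✗; length 21 ✓ — fails.
P3 (26 nt, A=3 T=11 G=5 C=7): GC 12/26 = 46.2% ✓; length 26 ✓ — passes.
P4 (24 nt, A=7 T=9 G=4 C=4): GC 8/24 = 33.3%, outside 46.0–62.1% ✗; length 24 ✓ — fails.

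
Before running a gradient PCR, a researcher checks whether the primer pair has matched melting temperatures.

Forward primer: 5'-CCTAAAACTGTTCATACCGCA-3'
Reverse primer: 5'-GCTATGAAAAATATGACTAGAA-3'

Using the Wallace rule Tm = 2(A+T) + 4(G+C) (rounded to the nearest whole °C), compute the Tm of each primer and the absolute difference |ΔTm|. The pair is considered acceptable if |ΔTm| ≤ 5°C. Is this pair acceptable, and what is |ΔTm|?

Forward: A=7 T=5 G=2 C=7 → Tm = 2·12 + 4·9 = 60°C.
Reverse: A=11 T=5 G=4 C=2 → Tm = 2·16 + 4·6 = 56°C.
|ΔTm| = |60 − 56| = 4°C, ≤ 5°C.

|ΔTm| = 4°C; the pair is acceptable.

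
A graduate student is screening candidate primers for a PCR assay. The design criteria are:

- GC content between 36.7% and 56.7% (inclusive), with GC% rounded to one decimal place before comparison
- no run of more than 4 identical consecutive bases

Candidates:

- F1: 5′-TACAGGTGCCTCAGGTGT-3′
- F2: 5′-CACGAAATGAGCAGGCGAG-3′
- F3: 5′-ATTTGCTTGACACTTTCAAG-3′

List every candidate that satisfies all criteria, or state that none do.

F1 only.

F1 (18 nt, A=3 T=5 G=6 C=4): GC 10/18 = 55.6% ✓; longest run = 2 ✓ — passes.
F2 (19 nt, A=7 T=1 G=7 C=4): GC 11/19 = 57.9%, outside 36.7–56.7% ✗; longest run = 3 ✓ — fails.
F3 (20 nt, A=5 T=8 G=3 C=4): GC 7/20 = 35.0%, outside 36.7–56.7% ✗; longest run = 3 ✓ — fails.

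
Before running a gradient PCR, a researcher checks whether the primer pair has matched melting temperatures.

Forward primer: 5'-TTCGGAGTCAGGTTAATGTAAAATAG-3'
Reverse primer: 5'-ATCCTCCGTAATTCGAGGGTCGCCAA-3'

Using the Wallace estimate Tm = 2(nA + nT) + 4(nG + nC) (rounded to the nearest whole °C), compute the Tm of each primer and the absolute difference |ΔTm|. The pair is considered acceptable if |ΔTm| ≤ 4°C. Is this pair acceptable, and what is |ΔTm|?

Forward: A=9 T=8 G=7 C=2 → Tm = 2·17 + 4·9 = 70°C.
Reverse: A=6 T=6 G=6 C=8 → Tm = 2·12 + 4·14 = 80°C.
|ΔTm| = |70 − 80| = 10°C, > 4°C.

|ΔTm| = 10°C; the pair is not acceptable.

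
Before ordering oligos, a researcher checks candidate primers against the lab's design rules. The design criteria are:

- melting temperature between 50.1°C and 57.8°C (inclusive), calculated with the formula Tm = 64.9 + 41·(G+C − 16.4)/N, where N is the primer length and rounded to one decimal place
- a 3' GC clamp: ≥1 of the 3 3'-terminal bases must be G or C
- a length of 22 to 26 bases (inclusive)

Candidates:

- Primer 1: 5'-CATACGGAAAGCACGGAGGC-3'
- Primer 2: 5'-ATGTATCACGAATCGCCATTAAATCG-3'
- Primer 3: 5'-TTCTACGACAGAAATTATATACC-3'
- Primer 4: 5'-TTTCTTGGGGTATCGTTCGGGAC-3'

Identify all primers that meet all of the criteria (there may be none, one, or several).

Primer 1 (20 nt, A=7 T=1 G=7 C=5): Tm = 64.9 + 41·(12 − 16.4)/20 = 55.9°C ✓; 3' end GGC has 3 G/C ✓; length 20, outside 22–26 ✗ — fails.
Primer 2 (26 nt, A=9 T=7 G=4 C=6): Tm = 64.9 + 41·(10 − 16.4)/26 = 54.8°C ✓; 3' end TCG has 2 G/C ✓; length 26 ✓ — passes.
Primer 3 (23 nt, A=9 T=7 G=2 C=5): Tm = 64.9 + 41·(7 − 16.4)/23 = 48.1°C, outside 50.1–57.8°C ✗; 3' end ACC has 2 G/C ✓; length 23 ✓ — fails.
Primer 4 (23 nt, A=2 T=9 G=8 C=4): Tm = 64.9 + 41·(12 − 16.4)/23 = 57.1°C ✓; 3' end GAC has 2 G/C ✓; length 23 ✓ — passes.

Primer 2 and Primer 4.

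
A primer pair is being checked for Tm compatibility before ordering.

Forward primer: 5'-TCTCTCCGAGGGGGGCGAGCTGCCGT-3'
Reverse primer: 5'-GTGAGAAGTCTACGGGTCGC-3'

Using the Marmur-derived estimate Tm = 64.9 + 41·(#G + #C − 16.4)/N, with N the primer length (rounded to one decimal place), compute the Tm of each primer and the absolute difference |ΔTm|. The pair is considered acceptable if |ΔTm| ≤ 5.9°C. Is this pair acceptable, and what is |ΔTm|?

|ΔTm| = 13.1°C; the pair is not acceptable.

Forward: G+C = 19, N = 26 → Tm = 64.9 + 41·(19 − 16.4)/26 = 69.0°C.
Reverse: G+C = 12, N = 20 → Tm = 64.9 + 41·(12 − 16.4)/20 = 55.9°C.
|ΔTm| = |69.0 − 55.9| = 13.1°C, > 5.9°C.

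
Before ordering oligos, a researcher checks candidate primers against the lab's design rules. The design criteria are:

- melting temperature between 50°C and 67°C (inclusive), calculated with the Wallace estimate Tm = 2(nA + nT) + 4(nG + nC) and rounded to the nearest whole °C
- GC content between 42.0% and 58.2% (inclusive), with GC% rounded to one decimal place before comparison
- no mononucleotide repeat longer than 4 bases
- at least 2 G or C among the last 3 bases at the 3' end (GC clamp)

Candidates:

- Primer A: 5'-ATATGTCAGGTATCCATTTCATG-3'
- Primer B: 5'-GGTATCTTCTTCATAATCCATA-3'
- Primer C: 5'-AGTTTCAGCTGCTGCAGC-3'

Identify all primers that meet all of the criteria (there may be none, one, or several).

Primer C only.

Primer A (23 nt, A=6 T=9 G=4 C=4): Tm = 2·15 + 4·8 = 62°C ✓; GC 8/23 = 34.8%, outside 42.0–58.2% ✗; longest run = 3 ✓; 3' end ATG has 1 G/C, need ≥2 ✗ — fails.
Primer B (22 nt, A=6 T=9 G=2 C=5): Tm = 2·15 + 4·7 = 58°C ✓; GC 7/22 = 31.8%, outside 42.0–58.2% ✗; longest run = 2 ✓; 3' end ATA has 0 G/C, need ≥2 ✗ — fails.
Primer C (18 nt, A=3 T=5 G=5 C=5): Tm = 2·8 + 4·10 = 56°C ✓; GC 10/18 = 55.6% ✓; longest run = 3 ✓; 3' end AGC has 2 G/C ✓ — passes.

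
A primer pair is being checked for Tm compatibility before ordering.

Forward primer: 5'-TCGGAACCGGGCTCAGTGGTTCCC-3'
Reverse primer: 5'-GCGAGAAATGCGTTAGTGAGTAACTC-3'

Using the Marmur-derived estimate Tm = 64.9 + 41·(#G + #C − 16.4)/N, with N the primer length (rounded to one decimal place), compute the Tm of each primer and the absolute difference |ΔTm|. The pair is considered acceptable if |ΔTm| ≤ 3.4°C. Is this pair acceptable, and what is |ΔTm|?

Forward: G+C = 16, N = 24 → Tm = 64.9 + 41·(16 − 16.4)/24 = 64.2°C.
Reverse: G+C = 12, N = 26 → Tm = 64.9 + 41·(12 − 16.4)/26 = 58.0°C.
|ΔTm| = |64.2 − 58.0| = 6.2°C, > 3.4°C.

|ΔTm| = 6.2°C; the pair is not acceptable.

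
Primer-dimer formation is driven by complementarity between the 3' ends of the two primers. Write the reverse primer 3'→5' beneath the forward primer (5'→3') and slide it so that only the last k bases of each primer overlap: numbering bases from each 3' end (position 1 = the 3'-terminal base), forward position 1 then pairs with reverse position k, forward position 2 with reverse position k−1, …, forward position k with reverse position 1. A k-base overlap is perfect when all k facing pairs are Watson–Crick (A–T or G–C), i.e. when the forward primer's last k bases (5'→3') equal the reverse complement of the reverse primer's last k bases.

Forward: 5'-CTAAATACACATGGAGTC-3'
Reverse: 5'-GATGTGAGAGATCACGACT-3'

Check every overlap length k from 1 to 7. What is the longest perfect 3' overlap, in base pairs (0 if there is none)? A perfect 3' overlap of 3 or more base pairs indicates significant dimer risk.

Last 7 bases (5'→3') — forward …TGGAGTC, reverse …CACGACT.
Reverse complement of the reverse primer's last 7 bases: AGTCGTG; its first k bases are the reverse complement of the reverse primer's last k bases, so a perfect k-base overlap needs the forward primer's last k bases to equal them.
Comparing (forward last k vs required): k=1: C vs A ✗; k=2: TC vs AG ✗; k=3: GTC vs AGT ✗; k=4: AGTC vs AGTC ✓; k=5: GAGTC vs AGTCG ✗; k=6: GGAGTC vs AGTCGT ✗; k=7: TGGAGTC vs AGTCGTG ✗.
Only k = 4 is perfect, so the longest perfect 3' overlap is 4.

Longest perfect overlap: 4 complementary base pairs; significant dimer risk (threshold 3).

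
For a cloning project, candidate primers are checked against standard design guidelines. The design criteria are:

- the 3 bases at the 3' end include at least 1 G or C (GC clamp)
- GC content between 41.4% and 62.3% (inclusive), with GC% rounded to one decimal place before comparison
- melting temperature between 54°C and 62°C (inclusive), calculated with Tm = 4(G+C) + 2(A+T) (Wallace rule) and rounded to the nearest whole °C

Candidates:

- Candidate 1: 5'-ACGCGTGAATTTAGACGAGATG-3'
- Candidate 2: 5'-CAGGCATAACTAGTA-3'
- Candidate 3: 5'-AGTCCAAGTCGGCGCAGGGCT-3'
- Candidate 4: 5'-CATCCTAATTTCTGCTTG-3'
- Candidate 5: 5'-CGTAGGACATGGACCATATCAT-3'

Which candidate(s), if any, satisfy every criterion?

Candidate 1 (22 nt, A=7 T=5 G=7 C=3): 3' end ATG has 1 G/C ✓; GC 10/22 = 45.5% ✓; Tm = 2·12 + 4·10 = 64°C, outside 54–62°C ✗ — fails.
Candidate 2 (15 nt, A=6 T=3 G=3 C=3): 3' end GTA has 1 G/C ✓; GC 6/15 = 40.0%, outside 41.4–62.3% ✗; Tm = 2·9 + 4·6 = 42°C, outside 54–62°C ✗ — fails.
Candidate 3 (21 nt, A=4 T=3 G=8 C=6): 3' end GCT has 2 G/C ✓; GC 14/21 = 66.7%, outside 41.4–62.3% ✗; Tm = 2·7 + 4·14 = 70°C, outside 54–62°C ✗ — fails.
Candidate 4 (18 nt, A=3 T=8 G=2 C=5): 3' end TTG has 1 G/C ✓; GC 7/18 = 38.9%, outside 41.4–62.3% ✗; Tm = 2·11 + 4·7 = 50°C, outside 54–62°C ✗ — fails.
Candidate 5 (22 nt, A=7 T=5 G=5 C=5): 3' end CAT has 1 G/C ✓; GC 10/22 = 45.5% ✓; Tm = 2·12 + 4·10 = 64°C, outside 54–62°C ✗ — fails.

None of the candidates satisfy all criteria.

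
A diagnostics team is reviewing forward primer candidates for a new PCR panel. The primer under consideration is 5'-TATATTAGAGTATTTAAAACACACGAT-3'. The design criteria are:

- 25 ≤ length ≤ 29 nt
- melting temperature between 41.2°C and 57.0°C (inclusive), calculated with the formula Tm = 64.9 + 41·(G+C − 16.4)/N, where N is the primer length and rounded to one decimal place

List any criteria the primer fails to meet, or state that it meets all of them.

Meets all criteria.

Base counts: A=12, T=9, G=3, C=3 (length 27).
length: length 27 ✓
Tm: Tm = 64.9 + 41·(6 − 16.4)/27 = 49.1°C ✓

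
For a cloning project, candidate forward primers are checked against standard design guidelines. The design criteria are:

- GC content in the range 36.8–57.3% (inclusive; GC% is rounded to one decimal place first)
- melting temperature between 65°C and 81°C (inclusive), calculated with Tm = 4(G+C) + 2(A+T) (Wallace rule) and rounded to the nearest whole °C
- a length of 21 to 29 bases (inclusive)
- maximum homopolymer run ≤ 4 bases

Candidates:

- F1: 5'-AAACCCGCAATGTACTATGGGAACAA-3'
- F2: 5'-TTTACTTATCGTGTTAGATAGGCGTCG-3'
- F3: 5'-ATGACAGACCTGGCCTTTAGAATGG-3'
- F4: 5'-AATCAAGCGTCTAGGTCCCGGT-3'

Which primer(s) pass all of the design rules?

F1, F2, F3 and F4.

F1 (26 nt, A=11 T=4 G=5 C=6): GC 11/26 = 42.3% ✓; Tm = 2·15 + 4·11 = 74°C ✓; length 26 ✓; longest run = 3 ✓ — passes.
F2 (27 nt, A=5 T=11 G=7 C=4): GC 11/27 = 40.7% ✓; Tm = 2·16 + 4·11 = 76°C ✓; length 27 ✓; longest run = 3 ✓ — passes.
F3 (25 nt, A=7 T=6 G=7 C=5): GC 12/25 = 48.0% ✓; Tm = 2·13 + 4·12 = 74°C ✓; length 25 ✓; longest run = 3 ✓ — passes.
F4 (22 nt, A=5 T=5 G=6 C=6): GC 12/22 = 54.5% ✓; Tm = 2·10 + 4·12 = 68°C ✓; length 22 ✓; longest run = 3 ✓ — passes.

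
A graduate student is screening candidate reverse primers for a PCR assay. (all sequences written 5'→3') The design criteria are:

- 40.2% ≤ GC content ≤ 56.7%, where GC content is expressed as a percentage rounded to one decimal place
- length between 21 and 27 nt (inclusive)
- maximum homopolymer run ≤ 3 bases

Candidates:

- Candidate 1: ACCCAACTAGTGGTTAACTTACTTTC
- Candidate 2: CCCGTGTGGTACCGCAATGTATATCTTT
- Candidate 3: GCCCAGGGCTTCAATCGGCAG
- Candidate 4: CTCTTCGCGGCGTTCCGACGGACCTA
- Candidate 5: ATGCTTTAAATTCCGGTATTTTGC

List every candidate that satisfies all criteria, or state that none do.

Candidate 1 (26 nt, A=7 T=9 G=3 C=7): GC 10/26 = 38.5%, outside 40.2–56.7% ✗; length 26 ✓; longest run = 3 ✓ — fails.
Candidate 2 (28 nt, A=5 T=10 G=6 C=7): GC 13/28 = 46.4% ✓; length 28, outside 21–27 ✗; longest run = 3 ✓ — fails.
Candidate 3 (21 nt, A=4 T=3 G=7 C=7): GC 14/21 = 66.7%, outside 40.2–56.7% ✗; length 21 ✓; longest run = 3 ✓ — fails.
Candidate 4 (26 nt, A=3 T=6 G=7 C=10): GC 17/26 = 65.4%, outside 40.2–56.7% ✗; length 26 ✓; longest run = 2 ✓ — fails.
Candidate 5 (24 nt, A=5 T=11 G=4 C=4): GC 8/24 = 33.3%, outside 40.2–56.7% ✗; length 24 ✓; longest run = 4, exceeds 3 ✗ — fails.

None of the candidates satisfy all criteria.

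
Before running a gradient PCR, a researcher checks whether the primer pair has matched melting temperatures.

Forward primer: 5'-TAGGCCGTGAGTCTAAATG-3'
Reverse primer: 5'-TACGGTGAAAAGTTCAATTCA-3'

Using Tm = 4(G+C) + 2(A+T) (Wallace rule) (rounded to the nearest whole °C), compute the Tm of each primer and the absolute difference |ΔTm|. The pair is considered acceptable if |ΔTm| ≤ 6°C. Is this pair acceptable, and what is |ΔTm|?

|ΔTm| = 0°C; the pair is acceptable.

Forward: A=5 T=5 G=6 C=3 → Tm = 2·10 + 4·9 = 56°C.
Reverse: A=8 T=6 G=4 C=3 → Tm = 2·14 + 4·7 = 56°C.
|ΔTm| = |56 − 56| = 0°C, ≤ 6°C.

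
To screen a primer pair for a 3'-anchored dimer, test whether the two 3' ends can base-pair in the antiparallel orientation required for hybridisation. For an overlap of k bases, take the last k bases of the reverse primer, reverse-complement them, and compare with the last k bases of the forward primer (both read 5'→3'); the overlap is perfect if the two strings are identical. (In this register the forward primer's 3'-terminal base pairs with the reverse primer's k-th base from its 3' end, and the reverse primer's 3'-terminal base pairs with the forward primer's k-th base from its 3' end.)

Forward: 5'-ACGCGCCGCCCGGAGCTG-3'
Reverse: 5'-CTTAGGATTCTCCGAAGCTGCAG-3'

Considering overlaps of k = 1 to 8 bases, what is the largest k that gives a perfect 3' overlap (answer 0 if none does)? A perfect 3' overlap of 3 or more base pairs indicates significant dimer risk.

Longest perfect overlap: 3 complementary base pairs; significant dimer risk (threshold 3).

Last 8 bases (5'→3') — forward …CGGAGCTG, reverse …AGCTGCAG.
Reverse complement of the reverse primer's last 8 bases: CTGCAGCT; its first k bases are the reverse complement of the reverse primer's last k bases, so a perfect k-base overlap needs the forward primer's last k bases to equal them.
Comparing (forward last k vs required): k=1: G vs C ✗; k=2: TG vs CT ✗; k=3: CTG vs CTG ✓; k=4: GCTG vs CTGC ✗; k=5: AGCTG vs CTGCA ✗; k=6: GAGCTG vs CTGCAG ✗; k=7: GGAGCTG vs CTGCAGC ✗; k=8: CGGAGCTG vs CTGCAGCT ✗.
Only k = 3 is perfect, so the longest perfect 3' overlap is 3.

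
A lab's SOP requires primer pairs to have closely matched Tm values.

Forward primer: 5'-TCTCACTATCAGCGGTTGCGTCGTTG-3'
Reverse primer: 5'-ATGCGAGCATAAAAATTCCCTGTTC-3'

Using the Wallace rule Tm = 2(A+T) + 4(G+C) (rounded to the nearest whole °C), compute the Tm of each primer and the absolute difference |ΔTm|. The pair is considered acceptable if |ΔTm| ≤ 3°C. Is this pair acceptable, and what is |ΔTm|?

|ΔTm| = 10°C; the pair is not acceptable.

Forward: A=3 T=9 G=7 C=7 → Tm = 2·12 + 4·14 = 80°C.
Reverse: A=8 T=7 G=4 C=6 → Tm = 2·15 + 4·10 = 70°C.
|ΔTm| = |80 − 70| = 10°C, > 3°C.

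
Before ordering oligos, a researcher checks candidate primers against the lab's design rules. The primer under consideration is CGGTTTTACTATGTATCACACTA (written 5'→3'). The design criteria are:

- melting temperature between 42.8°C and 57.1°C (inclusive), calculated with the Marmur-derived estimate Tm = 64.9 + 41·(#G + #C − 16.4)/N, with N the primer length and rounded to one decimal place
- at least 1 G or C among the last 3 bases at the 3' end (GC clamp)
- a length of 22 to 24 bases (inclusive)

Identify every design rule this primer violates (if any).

Meets all criteria.

Base counts: A=6, T=9, G=3, C=5 (length 23).
Tm: Tm = 64.9 + 41·(8 − 16.4)/23 = 49.9°C ✓
GC clamp: 3' end CTA has 1 G/C ✓
length: length 23 ✓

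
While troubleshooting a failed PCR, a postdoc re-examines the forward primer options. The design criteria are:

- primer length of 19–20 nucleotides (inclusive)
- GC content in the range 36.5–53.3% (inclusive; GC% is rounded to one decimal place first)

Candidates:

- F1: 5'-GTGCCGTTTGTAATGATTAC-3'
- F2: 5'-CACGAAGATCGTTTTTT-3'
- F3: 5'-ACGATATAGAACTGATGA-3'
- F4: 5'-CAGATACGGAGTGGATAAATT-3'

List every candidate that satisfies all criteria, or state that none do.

F1 (20 nt, A=4 T=8 G=5 C=3): length 20 ✓; GC 8/20 = 40.0% ✓ — passes.
F2 (17 nt, A=4 T=7 G=3 C=3): length 17, outside 19–20 ✗; GC 6/17 = 35.3%, outside 36.5–53.3% ✗ — fails.
F3 (18 nt, A=8 T=4 G=4 C=2): length 18, outside 19–20 ✗; GC 6/18 = 33.3%, outside 36.5–53.3% ✗ — fails.
F4 (21 nt, A=8 T=5 G=6 C=2): length 21, outside 19–20 ✗; GC 8/21 = 38.1% ✓ — fails.

F1 only.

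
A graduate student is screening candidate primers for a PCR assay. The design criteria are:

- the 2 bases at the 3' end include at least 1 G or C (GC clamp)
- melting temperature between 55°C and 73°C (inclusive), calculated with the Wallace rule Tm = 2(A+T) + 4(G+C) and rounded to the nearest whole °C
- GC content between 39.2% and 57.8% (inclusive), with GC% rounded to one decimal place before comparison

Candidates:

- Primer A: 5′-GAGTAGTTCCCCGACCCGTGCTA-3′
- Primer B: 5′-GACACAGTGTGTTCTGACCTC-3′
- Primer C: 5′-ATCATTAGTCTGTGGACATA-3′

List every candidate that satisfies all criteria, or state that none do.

Primer A (23 nt, A=4 T=5 G=6 C=8): 3' end TA has 0 G/C, need ≥1 ✗; Tm = 2·9 + 4·14 = 74°C, outside 55–73°C ✗; GC 14/23 = 60.9%, outside 39.2–57.8% ✗ — fails.
Primer B (21 nt, A=4 T=6 G=5 C=6): 3' end TC has 1 G/C ✓; Tm = 2·10 + 4·11 = 64°C ✓; GC 11/21 = 52.4% ✓ — passes.
Primer C (20 nt, A=6 T=7 G=4 C=3): 3' end TA has 0 G/C, need ≥1 ✗; Tm = 2·13 + 4·7 = 54°C, outside 55–73°C ✗; GC 7/20 = 35.0%, outside 39.2–57.8% ✗ — fails.

Primer B only.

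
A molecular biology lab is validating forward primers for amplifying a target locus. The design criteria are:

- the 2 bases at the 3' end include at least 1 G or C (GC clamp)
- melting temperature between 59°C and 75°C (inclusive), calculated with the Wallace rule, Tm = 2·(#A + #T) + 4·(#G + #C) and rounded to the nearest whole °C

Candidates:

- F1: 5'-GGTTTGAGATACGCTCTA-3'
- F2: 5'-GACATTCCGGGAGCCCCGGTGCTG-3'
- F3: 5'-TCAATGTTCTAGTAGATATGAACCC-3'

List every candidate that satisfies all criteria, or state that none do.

F3 only.

F1 (18 nt, A=4 T=6 G=5 C=3): 3' end TA has 0 G/C, need ≥1 ✗; Tm = 2·10 + 4·8 = 52°C, outside 59–75°C ✗ — fails.
F2 (24 nt, A=3 T=4 G=9 C=8): 3' end TG has 1 G/C ✓; Tm = 2·7 + 4·17 = 82°C, outside 59–75°C ✗ — fails.
F3 (25 nt, A=8 T=8 G=4 C=5): 3' end CC has 2 G/C ✓; Tm = 2·16 + 4·9 = 68°C ✓ — passes.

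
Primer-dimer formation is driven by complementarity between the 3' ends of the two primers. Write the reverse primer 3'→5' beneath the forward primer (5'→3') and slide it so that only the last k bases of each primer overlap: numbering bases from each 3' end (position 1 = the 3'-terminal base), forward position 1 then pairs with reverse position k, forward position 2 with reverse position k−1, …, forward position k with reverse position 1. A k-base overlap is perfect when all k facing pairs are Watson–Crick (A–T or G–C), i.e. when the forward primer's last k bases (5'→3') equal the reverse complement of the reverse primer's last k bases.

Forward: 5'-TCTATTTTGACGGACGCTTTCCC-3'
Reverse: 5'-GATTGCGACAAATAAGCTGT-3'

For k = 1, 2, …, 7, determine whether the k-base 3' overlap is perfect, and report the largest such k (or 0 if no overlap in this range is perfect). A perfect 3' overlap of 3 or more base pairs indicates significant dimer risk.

Longest perfect overlap: 0 complementary base pairs; below the dimer-risk threshold (threshold 3).

Last 7 bases (5'→3') — forward …CTTTCCC, reverse …AAGCTGT.
Reverse complement of the reverse primer's last 7 bases: ACAGCTT; its first k bases are the reverse complement of the reverse primer's last k bases, so a perfect k-base overlap needs the forward primer's last k bases to equal them.
Comparing (forward last k vs required): k=1: C vs A ✗; k=2: CC vs AC ✗; k=3: CCC vs ACA ✗; k=4: TCCC vs ACAG ✗; k=5: TTCCC vs ACAGC ✗; k=6: TTTCCC vs ACAGCT ✗; k=7: CTTTCCC vs ACAGCTT ✗.
No overlap length from 1 to 7 is perfect, so the longest perfect 3' overlap is 0.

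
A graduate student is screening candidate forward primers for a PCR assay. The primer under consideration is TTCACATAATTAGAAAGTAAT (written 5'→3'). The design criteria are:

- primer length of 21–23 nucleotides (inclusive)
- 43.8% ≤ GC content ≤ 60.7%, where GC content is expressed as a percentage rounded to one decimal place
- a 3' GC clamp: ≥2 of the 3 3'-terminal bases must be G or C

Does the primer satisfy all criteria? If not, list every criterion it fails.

Fails: GC content, GC clamp.

Base counts: A=10, T=7, G=2, C=2 (length 21).
length: length 21 ✓
GC content: GC 4/21 = 19.0%, outside 43.8–60.7% ✗
GC clamp: 3' end AAT has 0 G/C, need ≥2 ✗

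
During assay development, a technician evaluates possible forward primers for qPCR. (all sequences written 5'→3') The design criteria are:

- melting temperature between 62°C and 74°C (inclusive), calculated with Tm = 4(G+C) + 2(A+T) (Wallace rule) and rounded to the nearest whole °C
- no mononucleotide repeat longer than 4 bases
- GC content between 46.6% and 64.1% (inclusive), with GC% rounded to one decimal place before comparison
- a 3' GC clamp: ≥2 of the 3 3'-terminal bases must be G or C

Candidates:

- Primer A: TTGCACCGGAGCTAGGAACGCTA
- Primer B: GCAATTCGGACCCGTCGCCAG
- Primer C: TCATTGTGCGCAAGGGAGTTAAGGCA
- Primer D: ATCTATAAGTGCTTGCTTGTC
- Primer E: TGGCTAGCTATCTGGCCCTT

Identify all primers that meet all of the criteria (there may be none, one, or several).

Primer A (23 nt, A=6 T=4 G=7 C=6): Tm = 2·10 + 4·13 = 72°C ✓; longest run = 2 ✓; GC 13/23 = 56.5% ✓; 3' end CTA has 1 G/C, need ≥2 ✗ — fails.
Primer B (21 nt, A=4 T=3 G=6 C=8): Tm = 2·7 + 4·14 = 70°C ✓; longest run = 3 ✓; GC 14/21 = 66.7%, outside 46.6–64.1% ✗; 3' end CAG has 2 G/C ✓ — fails.
Primer C (26 nt, A=7 T=6 G=9 C=4): Tm = 2·13 + 4·13 = 78°C, outside 62–74°C ✗; longest run = 3 ✓; GC 13/26 = 50.0% ✓; 3' end GCA has 2 G/C ✓ — fails.
Primer D (21 nt, A=4 T=9 G=4 C=4): Tm = 2·13 + 4·8 = 58°C, outside 62–74°C ✗; longest run = 2 ✓; GC 8/21 = 38.1%, outside 46.6–64.1% ✗; 3' end GTC has 2 G/C ✓ — fails.
Primer E (20 nt, A=2 T=7 G=5 C=6): Tm = 2·9 + 4·11 = 62°C ✓; longest run = 3 ✓; GC 11/20 = 55.0% ✓; 3' end CTT has 1 G/C, need ≥2 ✗ — fails.

None of the candidates satisfy all criteria.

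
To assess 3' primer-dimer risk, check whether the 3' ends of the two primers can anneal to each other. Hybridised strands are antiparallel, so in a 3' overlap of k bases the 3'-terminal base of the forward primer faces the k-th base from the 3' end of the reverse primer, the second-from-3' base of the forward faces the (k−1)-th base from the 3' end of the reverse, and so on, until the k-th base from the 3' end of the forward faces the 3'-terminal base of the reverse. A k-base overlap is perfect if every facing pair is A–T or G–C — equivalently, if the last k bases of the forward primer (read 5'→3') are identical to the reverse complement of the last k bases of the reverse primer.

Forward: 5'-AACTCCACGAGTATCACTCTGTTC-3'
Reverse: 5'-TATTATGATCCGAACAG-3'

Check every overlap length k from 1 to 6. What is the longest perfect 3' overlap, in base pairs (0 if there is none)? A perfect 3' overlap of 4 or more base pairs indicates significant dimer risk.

Longest perfect overlap: 6 complementary base pairs; significant dimer risk (threshold 4).

Last 6 bases (5'→3') — forward …CTGTTC, reverse …GAACAG.
Reverse complement of the reverse primer's last 6 bases: CTGTTC; its first k bases are the reverse complement of the reverse primer's last k bases, so a perfect k-base overlap needs the forward primer's last k bases to equal them.
Comparing (forward last k vs required): k=1: C vs C ✓; k=2: TC vs CT ✗; k=3: TTC vs CTG ✗; k=4: GTTC vs CTGT ✗; k=5: TGTTC vs CTGTT ✗; k=6: CTGTTC vs CTGTTC ✓.
Perfect overlaps at k = 1, 6; the largest is 6.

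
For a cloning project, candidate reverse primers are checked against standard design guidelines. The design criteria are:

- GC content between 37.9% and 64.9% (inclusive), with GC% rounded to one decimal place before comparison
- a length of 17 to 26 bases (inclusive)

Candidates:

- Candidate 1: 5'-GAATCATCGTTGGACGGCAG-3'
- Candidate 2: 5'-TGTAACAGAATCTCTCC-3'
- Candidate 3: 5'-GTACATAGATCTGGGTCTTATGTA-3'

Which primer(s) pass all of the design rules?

Candidate 1 and Candidate 2.

Candidate 1 (20 nt, A=5 T=4 G=7 C=4): GC 11/20 = 55.0% ✓; length 20 ✓ — passes.
Candidate 2 (17 nt, A=5 T=5 G=2 C=5): GC 7/17 = 41.2% ✓; length 17 ✓ — passes.
Candidate 3 (24 nt, A=6 T=9 G=6 C=3): GC 9/24 = 37.5%, outside 37.9–64.9% ✗; length 24 ✓ — fails.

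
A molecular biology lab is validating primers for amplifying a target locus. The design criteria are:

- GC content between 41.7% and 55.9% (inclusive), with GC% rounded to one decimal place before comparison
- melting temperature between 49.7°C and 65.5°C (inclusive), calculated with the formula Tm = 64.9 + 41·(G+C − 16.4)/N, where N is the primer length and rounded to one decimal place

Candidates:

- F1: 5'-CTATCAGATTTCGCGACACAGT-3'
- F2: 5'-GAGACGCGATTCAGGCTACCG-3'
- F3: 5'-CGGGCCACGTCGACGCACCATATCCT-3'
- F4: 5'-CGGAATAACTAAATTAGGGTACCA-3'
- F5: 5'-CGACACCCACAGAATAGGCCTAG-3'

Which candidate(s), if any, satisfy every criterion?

F1 (22 nt, A=6 T=6 G=4 C=6): GC 10/22 = 45.5% ✓; Tm = 64.9 + 41·(10 − 16.4)/22 = 53.0°C ✓ — passes.
F2 (21 nt, A=5 T=3 G=7 C=6): GC 13/21 = 61.9%, outside 41.7–55.9% ✗; Tm = 64.9 + 41·(13 − 16.4)/21 = 58.3°C ✓ — fails.
F3 (26 nt, A=5 T=4 G=6 C=11): GC 17/26 = 65.4%, outside 41.7–55.9% ✗; Tm = 64.9 + 41·(17 − 16.4)/26 = 65.8°C, outside 49.7–65.5°C ✗ — fails.
F4 (24 nt, A=10 T=5 G=5 C=4): GC 9/24 = 37.5%, outside 41.7–55.9% ✗; Tm = 64.9 + 41·(9 − 16.4)/24 = 52.3°C ✓ — fails.
F5 (23 nt, A=8 T=2 G=5 C=8): GC 13/23 = 56.5%, outside 41.7–55.9% ✗; Tm = 64.9 + 41·(13 − 16.4)/23 = 58.8°C ✓ — fails.

F1 only.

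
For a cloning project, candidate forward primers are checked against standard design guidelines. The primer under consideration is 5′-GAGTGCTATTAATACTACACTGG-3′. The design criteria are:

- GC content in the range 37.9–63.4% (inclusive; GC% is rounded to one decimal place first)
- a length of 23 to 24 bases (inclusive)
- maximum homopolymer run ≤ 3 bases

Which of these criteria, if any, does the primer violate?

Base counts: A=7, T=7, G=5, C=4 (length 23).
GC content: GC 9/23 = 39.1% ✓
length: length 23 ✓
homopolymer run: longest run = 2 ✓

Meets all criteria.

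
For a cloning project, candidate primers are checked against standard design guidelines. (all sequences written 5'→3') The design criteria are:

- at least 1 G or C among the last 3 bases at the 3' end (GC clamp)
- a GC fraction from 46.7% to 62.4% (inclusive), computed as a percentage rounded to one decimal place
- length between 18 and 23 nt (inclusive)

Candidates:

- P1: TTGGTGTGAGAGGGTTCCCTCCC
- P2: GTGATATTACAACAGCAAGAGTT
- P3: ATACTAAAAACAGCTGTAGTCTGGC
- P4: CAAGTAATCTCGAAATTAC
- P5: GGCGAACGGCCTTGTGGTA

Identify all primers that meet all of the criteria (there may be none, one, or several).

P1 (23 nt, A=2 T=7 G=8 C=6): 3' end CCC has 3 G/C ✓; GC 14/23 = 60.9% ✓; length 23 ✓ — passes.
P2 (23 nt, A=9 T=6 G=5 C=3): 3' end GTT has 1 G/C ✓; GC 8/23 = 34.8%, outside 46.7–62.4% ✗; length 23 ✓ — fails.
P3 (25 nt, A=9 T=6 G=5 C=5): 3' end GGC has 3 G/C ✓; GC 10/25 = 40.0%, outside 46.7–62.4% ✗; length 25, outside 18–23 ✗ — fails.
P4 (19 nt, A=8 T=5 G=2 C=4): 3' end TAC has 1 G/C ✓; GC 6/19 = 31.6%, outside 46.7–62.4% ✗; length 19 ✓ — fails.
P5 (19 nt, A=3 T=4 G=8 C=4): 3' end GTA has 1 G/C ✓; GC 12/19 = 63.2%, outside 46.7–62.4% ✗; length 19 ✓ — fails.

P1 only.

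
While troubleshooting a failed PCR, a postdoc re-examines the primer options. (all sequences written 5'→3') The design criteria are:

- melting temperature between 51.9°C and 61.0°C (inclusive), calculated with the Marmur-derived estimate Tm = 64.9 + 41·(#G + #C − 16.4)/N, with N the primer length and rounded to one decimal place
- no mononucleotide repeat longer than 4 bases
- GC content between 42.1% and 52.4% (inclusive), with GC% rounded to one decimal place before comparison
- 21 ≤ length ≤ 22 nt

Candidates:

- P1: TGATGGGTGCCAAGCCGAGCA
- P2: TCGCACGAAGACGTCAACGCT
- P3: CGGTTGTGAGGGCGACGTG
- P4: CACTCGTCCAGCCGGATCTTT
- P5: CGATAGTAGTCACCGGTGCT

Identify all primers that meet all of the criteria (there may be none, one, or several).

P1 (21 nt, A=5 T=3 G=8 C=5): Tm = 64.9 + 41·(13 − 16.4)/21 = 58.3°C ✓; longest run = 3 ✓; GC 13/21 = 61.9%, outside 42.1–52.4% ✗; length 21 ✓ — fails.
P2 (21 nt, A=6 T=3 G=5 C=7): Tm = 64.9 + 41·(12 − 16.4)/21 = 56.3°C ✓; longest run = 2 ✓; GC 12/21 = 57.1%, outside 42.1–52.4% ✗; length 21 ✓ — fails.
P3 (19 nt, A=2 T=4 G=10 C=3): Tm = 64.9 + 41·(13 − 16.4)/19 = 57.6°C ✓; longest run = 3 ✓; GC 13/19 = 68.4%, outside 42.1–52.4% ✗; length 19, outside 21–22 ✗ — fails.
P4 (21 nt, A=3 T=6 G=4 C=8): Tm = 64.9 + 41·(12 − 16.4)/21 = 56.3°C ✓; longest run = 3 ✓; GC 12/21 = 57.1%, outside 42.1–52.4% ✗; length 21 ✓ — fails.
P5 (20 nt, A=4 T=5 G=6 C=5): Tm = 64.9 + 41·(11 − 16.4)/20 = 53.8°C ✓; longest run = 2 ✓; GC 11/20 = 55.0%, outside 42.1–52.4% ✗; length 20, outside 21–22 ✗ — fails.

None of the candidates satisfy all criteria.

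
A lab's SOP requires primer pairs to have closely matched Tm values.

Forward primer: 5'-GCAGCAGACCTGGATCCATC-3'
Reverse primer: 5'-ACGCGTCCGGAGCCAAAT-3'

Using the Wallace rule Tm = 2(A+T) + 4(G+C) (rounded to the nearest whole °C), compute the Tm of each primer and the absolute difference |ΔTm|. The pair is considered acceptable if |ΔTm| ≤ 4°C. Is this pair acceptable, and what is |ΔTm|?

Forward: A=5 T=3 G=5 C=7 → Tm = 2·8 + 4·12 = 64°C.
Reverse: A=5 T=2 G=5 C=6 → Tm = 2·7 + 4·11 = 58°C.
|ΔTm| = |64 − 58| = 6°C, > 4°C.

|ΔTm| = 6°C; the pair is not acceptable.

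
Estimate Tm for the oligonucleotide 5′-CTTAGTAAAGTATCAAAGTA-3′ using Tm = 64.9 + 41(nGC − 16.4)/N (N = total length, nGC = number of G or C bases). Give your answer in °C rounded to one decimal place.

Base counts: A=9, T=6, G=3, C=2; G+C = 5, N = 20.
Tm = 64.9 + 41·(5 − 16.4)/20 = 64.9 + -467.40/20 = 41.5°C.

41.5°C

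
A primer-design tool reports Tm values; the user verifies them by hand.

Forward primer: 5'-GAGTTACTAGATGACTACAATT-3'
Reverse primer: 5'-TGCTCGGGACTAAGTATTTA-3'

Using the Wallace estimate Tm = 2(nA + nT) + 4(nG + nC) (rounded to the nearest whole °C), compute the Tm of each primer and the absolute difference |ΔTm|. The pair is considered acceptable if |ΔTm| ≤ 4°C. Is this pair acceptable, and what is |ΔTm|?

Forward: A=8 T=7 G=4 C=3 → Tm = 2·15 + 4·7 = 58°C.
Reverse: A=5 T=7 G=5 C=3 → Tm = 2·12 + 4·8 = 56°C.
|ΔTm| = |58 − 56| = 2°C, ≤ 4°C.

|ΔTm| = 2°C; the pair is acceptable.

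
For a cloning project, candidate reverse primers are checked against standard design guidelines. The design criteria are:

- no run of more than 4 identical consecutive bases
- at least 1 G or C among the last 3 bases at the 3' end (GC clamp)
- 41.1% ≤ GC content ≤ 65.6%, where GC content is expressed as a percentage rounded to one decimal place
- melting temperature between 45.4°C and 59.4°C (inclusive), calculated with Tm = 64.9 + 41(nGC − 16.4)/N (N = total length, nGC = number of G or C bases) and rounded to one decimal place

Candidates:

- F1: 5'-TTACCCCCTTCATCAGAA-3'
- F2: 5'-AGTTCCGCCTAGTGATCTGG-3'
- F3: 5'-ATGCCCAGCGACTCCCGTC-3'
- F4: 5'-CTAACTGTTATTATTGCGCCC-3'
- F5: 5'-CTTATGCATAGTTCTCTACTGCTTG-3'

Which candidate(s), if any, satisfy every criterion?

F2 and F4.

F1 (18 nt, A=5 T=5 G=1 C=7): longest run = 5, exceeds 4 ✗; 3' end GAA has 1 G/C ✓; GC 8/18 = 44.4% ✓; Tm = 64.9 + 41·(8 − 16.4)/18 = 45.8°C ✓ — fails.
F2 (20 nt, A=3 T=6 G=6 C=5): longest run = 2 ✓; 3' end TGG has 2 G/C ✓; GC 11/20 = 55.0% ✓; Tm = 64.9 + 41·(11 − 16.4)/20 = 53.8°C ✓ — passes.
F3 (19 nt, A=3 T=3 G=4 C=9): longest run = 3 ✓; 3' end GTC has 2 G/C ✓; GC 13/19 = 68.4%, outside 41.1–65.6% ✗; Tm = 64.9 + 41·(13 − 16.4)/19 = 57.6°C ✓ — fails.
F4 (21 nt, A=4 T=8 G=3 C=6): longest run = 3 ✓; 3' end CCC has 3 G/C ✓; GC 9/21 = 42.9% ✓; Tm = 64.9 + 41·(9 − 16.4)/21 = 50.5°C ✓ — passes.
F5 (25 nt, A=4 T=11 G=4 C=6): longest run = 2 ✓; 3' end TTG has 1 G/C ✓; GC 10/25 = 40.0%, outside 41.1–65.6% ✗; Tm = 64.9 + 41·(10 − 16.4)/25 = 54.4°C ✓ — fails.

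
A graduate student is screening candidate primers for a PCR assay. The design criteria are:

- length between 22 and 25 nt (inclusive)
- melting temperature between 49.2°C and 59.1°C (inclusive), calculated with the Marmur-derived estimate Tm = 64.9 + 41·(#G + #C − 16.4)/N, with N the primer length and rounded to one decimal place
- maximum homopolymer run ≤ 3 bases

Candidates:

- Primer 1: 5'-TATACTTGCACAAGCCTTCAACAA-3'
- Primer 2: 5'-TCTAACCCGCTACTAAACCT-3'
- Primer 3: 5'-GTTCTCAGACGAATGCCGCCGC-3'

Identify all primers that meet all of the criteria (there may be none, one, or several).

Primer 1 (24 nt, A=9 T=6 G=2 C=7): length 24 ✓; Tm = 64.9 + 41·(9 − 16.4)/24 = 52.3°C ✓; longest run = 2 ✓ — passes.
Primer 2 (20 nt, A=6 T=5 G=1 C=8): length 20, outside 22–25 ✗; Tm = 64.9 + 41·(9 − 16.4)/20 = 49.7°C ✓; longest run = 3 ✓ — fails.
Primer 3 (22 nt, A=4 T=4 G=6 C=8): length 22 ✓; Tm = 64.9 + 41·(14 − 16.4)/22 = 60.4°C, outside 49.2–59.1°C ✗; longest run = 2 ✓ — fails.

Primer 1 only.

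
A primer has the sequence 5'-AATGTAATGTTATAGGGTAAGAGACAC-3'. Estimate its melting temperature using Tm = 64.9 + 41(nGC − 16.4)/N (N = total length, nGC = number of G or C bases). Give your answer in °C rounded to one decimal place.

Base counts: A=11, T=7, G=7, C=2; G+C = 9, N = 27.
Tm = 64.9 + 41·(9 − 16.4)/27 = 64.9 + -303.40/27 = 53.7°C.

53.7°C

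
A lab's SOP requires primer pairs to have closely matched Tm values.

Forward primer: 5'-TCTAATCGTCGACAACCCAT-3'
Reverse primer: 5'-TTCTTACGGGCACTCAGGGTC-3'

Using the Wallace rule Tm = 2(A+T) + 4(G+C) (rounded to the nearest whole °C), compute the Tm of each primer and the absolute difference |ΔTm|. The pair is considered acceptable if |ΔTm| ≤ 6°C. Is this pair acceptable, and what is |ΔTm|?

|ΔTm| = 8°C; the pair is not acceptable.

Forward: A=6 T=5 G=2 C=7 → Tm = 2·11 + 4·9 = 58°C.
Reverse: A=3 T=6 G=6 C=6 → Tm = 2·9 + 4·12 = 66°C.
|ΔTm| = |58 − 66| = 8°C, > 6°C.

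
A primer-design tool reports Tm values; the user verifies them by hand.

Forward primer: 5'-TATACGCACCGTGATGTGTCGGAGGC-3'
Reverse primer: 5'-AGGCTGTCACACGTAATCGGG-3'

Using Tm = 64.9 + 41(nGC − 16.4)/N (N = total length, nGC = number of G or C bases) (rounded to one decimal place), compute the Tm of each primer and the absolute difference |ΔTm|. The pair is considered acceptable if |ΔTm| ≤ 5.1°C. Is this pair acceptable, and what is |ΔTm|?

|ΔTm| = 6.4°C; the pair is not acceptable.

Forward: G+C = 15, N = 26 → Tm = 64.9 + 41·(15 − 16.4)/26 = 62.7°C.
Reverse: G+C = 12, N = 21 → Tm = 64.9 + 41·(12 − 16.4)/21 = 56.3°C.
|ΔTm| = |62.7 − 56.3| = 6.4°C, > 5.1°C.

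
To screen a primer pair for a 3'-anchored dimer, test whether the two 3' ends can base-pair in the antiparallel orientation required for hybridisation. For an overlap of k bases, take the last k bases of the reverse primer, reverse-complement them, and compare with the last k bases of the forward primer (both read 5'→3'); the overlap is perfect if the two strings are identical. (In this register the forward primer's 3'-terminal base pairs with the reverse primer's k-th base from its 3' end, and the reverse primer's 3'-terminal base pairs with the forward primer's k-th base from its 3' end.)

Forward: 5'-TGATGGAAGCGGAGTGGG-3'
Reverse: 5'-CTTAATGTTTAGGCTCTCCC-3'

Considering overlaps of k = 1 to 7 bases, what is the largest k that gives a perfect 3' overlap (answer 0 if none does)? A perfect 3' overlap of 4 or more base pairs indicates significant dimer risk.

Longest perfect overlap: 3 complementary base pairs; below the dimer-risk threshold (threshold 4).

Last 7 bases (5'→3') — forward …GAGTGGG, reverse …CTCTCCC.
Reverse complement of the reverse primer's last 7 bases: GGGAGAG; its first k bases are the reverse complement of the reverse primer's last k bases, so a perfect k-base overlap needs the forward primer's last k bases to equal them.
Comparing (forward last k vs required): k=1: G vs G ✓; k=2: GG vs GG ✓; k=3: GGG vs GGG ✓; k=4: TGGG vs GGGA ✗; k=5: GTGGG vs GGGAG ✗; k=6: AGTGGG vs GGGAGA ✗; k=7: GAGTGGG vs GGGAGAG ✗.
Perfect overlaps at k = 1, 2, 3; the largest is 3.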